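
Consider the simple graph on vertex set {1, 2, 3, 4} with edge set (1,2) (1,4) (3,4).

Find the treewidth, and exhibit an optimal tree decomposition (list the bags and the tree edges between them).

Treewidth 1.
Bags: B1 = {3, 4}  B2 = {1, 4}  B3 = {1, 2}
Tree: B1–B2, B2–B3

Each bag holds 2 vertices, so the decomposition has width 1, which upper-bounds the treewidth. Any graph with an edge has treewidth ≥ 1, and G has the edge 3–4. Hence tw(G) = 1 exactly.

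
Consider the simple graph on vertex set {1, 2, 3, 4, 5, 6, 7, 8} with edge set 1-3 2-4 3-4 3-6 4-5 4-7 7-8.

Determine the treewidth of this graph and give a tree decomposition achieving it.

The largest bag has 2 vertices, giving width 1; this decomposition certifies tw(G) ≤ 1. Since G has at least one edge (e.g. 1–3), it is not an edgeless graph, so tw(G) ≥ 1. Combining the bounds, tw(G) = 1.

Treewidth 1.
One optimal decomposition is:
Bags: B1 = {1, 3}  B2 = {3, 4}  B3 = {2, 4}  B4 = {4, 7}  B5 = {4, 5}  B6 = {7, 8}  B7 = {3, 6}
Tree: B1–B2, B2–B3, B3–B4, B2–B5, B4–B6, B2–B7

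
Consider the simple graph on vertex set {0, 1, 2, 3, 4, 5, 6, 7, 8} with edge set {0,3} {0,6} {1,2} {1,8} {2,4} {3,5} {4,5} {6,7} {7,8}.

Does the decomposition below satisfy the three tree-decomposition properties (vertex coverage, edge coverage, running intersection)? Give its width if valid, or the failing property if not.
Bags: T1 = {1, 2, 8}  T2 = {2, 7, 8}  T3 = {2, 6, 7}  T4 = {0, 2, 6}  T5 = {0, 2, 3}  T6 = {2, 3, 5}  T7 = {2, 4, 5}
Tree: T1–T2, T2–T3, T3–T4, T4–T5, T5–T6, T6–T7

Vertex coverage: the bags together contain {0, 1, 2, 3, 4, 5, 6, 7, 8}, the full vertex set. Edge coverage: each edge of G has both endpoints in at least one bag. Running intersection: for every vertex, the bags containing it form a connected subtree. All three properties hold, so this is a valid tree decomposition of width max|bag| − 1 = 2, and hence tw(G) ≤ 2.

Yes; width 2.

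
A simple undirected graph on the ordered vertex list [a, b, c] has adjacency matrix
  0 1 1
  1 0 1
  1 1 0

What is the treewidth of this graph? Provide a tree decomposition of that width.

With just one bag of size 3, the width is 3 − 1 = 2, so tw(G) ≤ 2. For the lower bound, the 3 vertices {a, b, c} are pairwise adjacent, and any tree decomposition puts a clique entirely inside one bag — forcing width ≥ 2. Combining the bounds, tw(G) = 2.

Treewidth 2.
One optimal decomposition is:
Bags: B1 = {a, b, c}
Tree: (single bag)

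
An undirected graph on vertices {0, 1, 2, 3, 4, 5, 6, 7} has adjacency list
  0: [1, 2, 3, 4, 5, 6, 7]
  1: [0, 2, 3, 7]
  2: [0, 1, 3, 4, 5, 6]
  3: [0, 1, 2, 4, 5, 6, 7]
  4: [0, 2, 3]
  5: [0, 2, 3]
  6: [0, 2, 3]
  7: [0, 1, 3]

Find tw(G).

A width-3 tree decomposition is:
Bags: B1 = {0, 2, 3, 6}  B2 = {0, 2, 3, 5}  B3 = {0, 1, 2, 3}  B4 = {0, 1, 3, 7}  B5 = {0, 2, 3, 4}
Tree: B1–B2, B2–B3, B3–B4, B2–B5
Every bag has size at most 4, so the width is 4 − 1 = 3 and tw(G) ≤ 3. Conversely, {0, 1, 2, 3} is a clique of size 4, and the vertices of any clique must share a bag in every tree decomposition; so some bag has ≥ 4 vertices and tw(G) ≥ 3. The upper and lower bounds meet at 3, so that is the treewidth.

3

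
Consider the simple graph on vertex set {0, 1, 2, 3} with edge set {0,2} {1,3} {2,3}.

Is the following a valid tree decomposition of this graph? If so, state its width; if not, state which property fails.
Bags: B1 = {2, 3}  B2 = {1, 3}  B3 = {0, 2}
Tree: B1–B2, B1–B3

Yes; width 1.

Vertex coverage: the bags together contain {0, 1, 2, 3}, the full vertex set. Edge coverage: each edge of G has both endpoints in at least one bag. Running intersection: for every vertex, the bags containing it form a connected subtree. All three properties hold, so this is a valid tree decomposition of width max|bag| − 1 = 1, and hence tw(G) ≤ 1.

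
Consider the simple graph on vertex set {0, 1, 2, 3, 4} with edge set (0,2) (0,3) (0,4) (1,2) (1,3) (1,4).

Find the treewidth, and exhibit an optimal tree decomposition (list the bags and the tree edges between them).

The largest bag has 3 vertices, giving width 2; this decomposition certifies tw(G) ≤ 2. For the lower bound, G contains the cycle 0–4–1–3–0, so G is not a forest; only forests have treewidth ≤ 1, hence tw(G) ≥ 2. Combining the bounds, tw(G) = 2.

Treewidth 2.
One such decomposition:
Bags: B1 = {0, 1, 4}  B2 = {0, 1, 3}  B3 = {0, 1, 2}
Tree: B1–B2, B2–B3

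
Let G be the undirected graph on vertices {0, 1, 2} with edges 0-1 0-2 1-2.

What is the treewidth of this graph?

A width-2 tree decomposition is:
Bags: B1 = {0, 1, 2}
Tree: (single bag)
With just one bag of size 3, the width is 3 − 1 = 2, so tw(G) ≤ 2. On the other hand G contains the 3-clique {0, 1, 2}. A clique must lie in a single bag of any decomposition, so no decomposition can have width below 2. The upper and lower bounds meet at 2, so that is the treewidth.

2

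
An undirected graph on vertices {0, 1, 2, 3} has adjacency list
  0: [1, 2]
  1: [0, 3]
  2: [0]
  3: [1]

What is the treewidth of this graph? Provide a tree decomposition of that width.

Treewidth 1.
One such decomposition:
Bags: B1 = {0, 2}  B2 = {0, 1}  B3 = {1, 3}
Tree: B1–B2, B2–B3

Every bag has size at most 2, so the width is 2 − 1 = 1 and tw(G) ≤ 1. G has an edge, so its treewidth is at least 1. The upper and lower bounds meet at 1, so that is the treewidth.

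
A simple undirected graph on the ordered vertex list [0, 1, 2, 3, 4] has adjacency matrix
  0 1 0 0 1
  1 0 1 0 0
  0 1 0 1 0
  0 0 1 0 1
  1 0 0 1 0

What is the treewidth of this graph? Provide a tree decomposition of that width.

Treewidth 2.
Bags: B1 = {0, 1, 4}  B2 = {1, 2, 4}  B3 = {2, 3, 4}
Tree: B1–B2, B2–B3

Every bag has size at most 3, so the width is 3 − 1 = 2 and tw(G) ≤ 2. Since 4–0–1–2–3–4 is a cycle in G, G is not acyclic. Forests are exactly the graphs of treewidth ≤ 1, so tw(G) ≥ 2. Hence tw(G) = 2 exactly.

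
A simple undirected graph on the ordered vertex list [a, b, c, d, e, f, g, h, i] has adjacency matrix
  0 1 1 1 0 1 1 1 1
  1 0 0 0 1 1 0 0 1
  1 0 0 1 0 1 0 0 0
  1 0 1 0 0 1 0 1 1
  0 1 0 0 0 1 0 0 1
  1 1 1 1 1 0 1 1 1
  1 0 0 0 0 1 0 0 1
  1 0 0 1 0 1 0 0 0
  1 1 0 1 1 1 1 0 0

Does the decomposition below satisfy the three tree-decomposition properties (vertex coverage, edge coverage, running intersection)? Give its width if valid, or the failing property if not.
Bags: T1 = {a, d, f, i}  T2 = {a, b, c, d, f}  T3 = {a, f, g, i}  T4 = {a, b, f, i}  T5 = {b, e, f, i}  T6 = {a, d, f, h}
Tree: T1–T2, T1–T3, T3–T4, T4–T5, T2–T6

A tree decomposition must satisfy three properties: every vertex lies in some bag; for every edge, both endpoints lie together in some bag; and for every vertex, the bags containing it form a connected subtree. Here bags containing vertex b are not connected in the tree, so the decomposition is invalid.

No — bags containing vertex b are not connected in the tree.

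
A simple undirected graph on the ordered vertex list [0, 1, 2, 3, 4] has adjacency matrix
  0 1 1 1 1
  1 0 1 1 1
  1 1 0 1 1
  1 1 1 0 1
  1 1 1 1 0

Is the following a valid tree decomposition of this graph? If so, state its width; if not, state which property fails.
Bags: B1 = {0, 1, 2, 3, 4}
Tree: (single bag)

Every vertex of G appears in some bag (union = {0, 1, 2, 3, 4}); every edge is covered by a bag; and for each vertex v the set of bags containing v is connected in the bag tree. The decomposition is therefore valid. The largest bag has 5 vertices, so the width is 4.

Yes; width 4.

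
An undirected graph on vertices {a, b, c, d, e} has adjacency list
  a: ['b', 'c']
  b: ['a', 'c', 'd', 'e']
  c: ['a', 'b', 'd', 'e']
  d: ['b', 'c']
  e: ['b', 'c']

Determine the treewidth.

2

A width-2 tree decomposition is:
Bags: B1 = {a, b, c}  B2 = {b, c, e}  B3 = {b, c, d}
Tree: B1–B2, B1–B3
Every bag has size at most 3, so the width is 3 − 1 = 2 and tw(G) ≤ 2. Conversely, {b, c, d} is a clique of size 3, and the vertices of any clique must share a bag in every tree decomposition; so some bag has ≥ 3 vertices and tw(G) ≥ 2. The upper and lower bounds meet at 2, so that is the treewidth.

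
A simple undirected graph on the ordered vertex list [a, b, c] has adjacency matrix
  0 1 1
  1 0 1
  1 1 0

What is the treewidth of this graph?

A width-2 tree decomposition is:
Bags: B1 = {a, b, c}
Tree: (single bag)
With just one bag of size 3, the width is 3 − 1 = 2, so tw(G) ≤ 2. On the other hand G contains the 3-clique {a, b, c}. A clique must lie in a single bag of any decomposition, so no decomposition can have width below 2. Hence tw(G) = 2 exactly.

2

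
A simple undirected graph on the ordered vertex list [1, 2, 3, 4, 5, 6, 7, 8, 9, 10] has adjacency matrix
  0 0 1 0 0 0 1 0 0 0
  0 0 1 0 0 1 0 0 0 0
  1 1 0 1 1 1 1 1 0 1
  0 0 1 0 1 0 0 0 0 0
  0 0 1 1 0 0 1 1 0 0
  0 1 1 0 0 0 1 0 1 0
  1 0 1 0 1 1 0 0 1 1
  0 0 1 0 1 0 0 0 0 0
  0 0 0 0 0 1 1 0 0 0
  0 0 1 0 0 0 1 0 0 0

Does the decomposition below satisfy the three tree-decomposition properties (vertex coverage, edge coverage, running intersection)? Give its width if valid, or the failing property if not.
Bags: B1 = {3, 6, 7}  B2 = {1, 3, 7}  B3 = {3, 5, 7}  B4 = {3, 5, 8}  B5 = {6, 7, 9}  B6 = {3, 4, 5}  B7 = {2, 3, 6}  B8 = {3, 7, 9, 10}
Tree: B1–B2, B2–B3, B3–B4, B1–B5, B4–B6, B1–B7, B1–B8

No — bags containing vertex 9 are not connected in the tree.

A tree decomposition must satisfy three properties: every vertex lies in some bag; for every edge, both endpoints lie together in some bag; and for every vertex, the bags containing it form a connected subtree. Here bags containing vertex 9 are not connected in the tree, so the decomposition is invalid.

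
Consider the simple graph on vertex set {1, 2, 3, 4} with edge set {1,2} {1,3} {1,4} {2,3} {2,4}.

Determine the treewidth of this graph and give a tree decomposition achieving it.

Every bag has size at most 3, so the width is 3 − 1 = 2 and tw(G) ≤ 2. On the other hand G contains the 3-clique {1, 2, 3}. A clique must lie in a single bag of any decomposition, so no decomposition can have width below 2. Therefore the treewidth is 2.

Treewidth 2.
One such decomposition:
Bags: B1 = {1, 2, 3}  B2 = {1, 2, 4}
Tree: B1–B2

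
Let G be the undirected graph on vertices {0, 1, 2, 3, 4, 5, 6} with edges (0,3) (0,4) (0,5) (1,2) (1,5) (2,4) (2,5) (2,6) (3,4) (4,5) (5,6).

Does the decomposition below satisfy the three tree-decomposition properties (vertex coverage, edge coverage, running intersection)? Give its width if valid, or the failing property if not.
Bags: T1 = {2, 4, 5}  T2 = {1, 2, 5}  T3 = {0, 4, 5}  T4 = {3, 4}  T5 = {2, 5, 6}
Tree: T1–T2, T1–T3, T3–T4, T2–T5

No — edge (0,3) lies in no bag.

A tree decomposition must satisfy three properties: every vertex lies in some bag; for every edge, both endpoints lie together in some bag; and for every vertex, the bags containing it form a connected subtree. Here edge (0,3) lies in no bag, so the decomposition is invalid.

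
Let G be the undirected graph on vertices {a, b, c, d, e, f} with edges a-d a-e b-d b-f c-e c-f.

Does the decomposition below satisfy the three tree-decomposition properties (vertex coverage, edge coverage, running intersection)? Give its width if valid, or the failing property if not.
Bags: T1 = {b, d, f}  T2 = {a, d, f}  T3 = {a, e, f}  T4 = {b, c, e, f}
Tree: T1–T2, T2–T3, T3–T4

A tree decomposition must satisfy three properties: every vertex lies in some bag; for every edge, both endpoints lie together in some bag; and for every vertex, the bags containing it form a connected subtree. Here bags containing vertex b are not connected in the tree, so the decomposition is invalid.

No — bags containing vertex b are not connected in the tree.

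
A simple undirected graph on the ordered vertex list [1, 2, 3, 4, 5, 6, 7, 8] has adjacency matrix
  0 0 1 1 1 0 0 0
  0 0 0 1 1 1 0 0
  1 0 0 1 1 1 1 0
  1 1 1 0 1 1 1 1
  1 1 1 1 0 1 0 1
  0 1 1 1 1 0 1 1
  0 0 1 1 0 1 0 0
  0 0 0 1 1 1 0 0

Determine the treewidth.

A width-3 tree decomposition is:
Bags: B1 = {3, 4, 6, 7}  B2 = {3, 4, 5, 6}  B3 = {2, 4, 5, 6}  B4 = {4, 5, 6, 8}  B5 = {1, 3, 4, 5}
Tree: B1–B2, B2–B3, B2–B4, B2–B5
Each bag holds 4 vertices, so the decomposition has width 3, which upper-bounds the treewidth. Conversely, {1, 3, 4, 5} is a clique of size 4, and the vertices of any clique must share a bag in every tree decomposition; so some bag has ≥ 4 vertices and tw(G) ≥ 3. Hence tw(G) = 3 exactly.

3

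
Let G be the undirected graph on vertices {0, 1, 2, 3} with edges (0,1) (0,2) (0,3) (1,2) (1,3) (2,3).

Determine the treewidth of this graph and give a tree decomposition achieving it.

Treewidth 3.
Bags: B1 = {0, 1, 2, 3}
Tree: (single bag)

A single bag containing all 4 vertices is trivially a valid decomposition of width 3. Conversely, {0, 1, 2, 3} is a clique of size 4, and the vertices of any clique must share a bag in every tree decomposition; so some bag has ≥ 4 vertices and tw(G) ≥ 3. Combining the bounds, tw(G) = 3.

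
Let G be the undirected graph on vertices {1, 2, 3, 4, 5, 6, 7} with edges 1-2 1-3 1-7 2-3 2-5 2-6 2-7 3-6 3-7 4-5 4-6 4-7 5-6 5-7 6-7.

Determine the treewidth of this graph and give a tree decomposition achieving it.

Every bag has size at most 4, so the width is 4 − 1 = 3 and tw(G) ≤ 3. On the other hand G contains the 4-clique {1, 2, 3, 7}. A clique must lie in a single bag of any decomposition, so no decomposition can have width below 3. The upper and lower bounds meet at 3, so that is the treewidth.

Treewidth 3.
Bags: B1 = {1, 2, 3, 7}  B2 = {2, 3, 6, 7}  B3 = {2, 5, 6, 7}  B4 = {4, 5, 6, 7}
Tree: B1–B2, B2–B3, B3–B4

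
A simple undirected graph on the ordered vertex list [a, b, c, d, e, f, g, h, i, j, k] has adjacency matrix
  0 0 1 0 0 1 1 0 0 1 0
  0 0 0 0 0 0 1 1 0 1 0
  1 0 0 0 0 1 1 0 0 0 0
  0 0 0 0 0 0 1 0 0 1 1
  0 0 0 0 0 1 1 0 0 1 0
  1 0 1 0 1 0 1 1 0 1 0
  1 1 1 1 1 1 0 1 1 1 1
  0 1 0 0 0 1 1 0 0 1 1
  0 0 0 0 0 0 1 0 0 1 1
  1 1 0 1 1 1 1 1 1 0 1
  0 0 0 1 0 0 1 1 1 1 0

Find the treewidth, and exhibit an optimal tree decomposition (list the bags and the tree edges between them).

Treewidth 3.
Bags: B1 = {f, g, h, j}  B2 = {g, h, j, k}  B3 = {a, f, g, j}  B4 = {g, i, j, k}  B5 = {d, g, j, k}  B6 = {a, c, f, g}  B7 = {e, f, g, j}  B8 = {b, g, h, j}
Tree: B1–B2, B1–B3, B2–B4, B4–B5, B3–B6, B3–B7, B1–B8

The largest bag has 4 vertices, giving width 3; this decomposition certifies tw(G) ≤ 3. For the lower bound, the 4 vertices {d, g, j, k} are pairwise adjacent, and any tree decomposition puts a clique entirely inside one bag — forcing width ≥ 3. Combining the bounds, tw(G) = 3.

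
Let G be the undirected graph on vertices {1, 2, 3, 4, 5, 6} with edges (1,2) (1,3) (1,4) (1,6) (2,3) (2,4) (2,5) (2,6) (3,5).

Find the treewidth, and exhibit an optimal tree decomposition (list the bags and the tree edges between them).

Every bag has size at most 3, so the width is 3 − 1 = 2 and tw(G) ≤ 2. For the lower bound, the 3 vertices {1, 2, 3} are pairwise adjacent, and any tree decomposition puts a clique entirely inside one bag — forcing width ≥ 2. Hence tw(G) = 2 exactly.

Treewidth 2.
One such decomposition:
Bags: B1 = {2, 3, 5}  B2 = {1, 2, 3}  B3 = {1, 2, 4}  B4 = {1, 2, 6}
Tree: B1–B2, B2–B3, B2–B4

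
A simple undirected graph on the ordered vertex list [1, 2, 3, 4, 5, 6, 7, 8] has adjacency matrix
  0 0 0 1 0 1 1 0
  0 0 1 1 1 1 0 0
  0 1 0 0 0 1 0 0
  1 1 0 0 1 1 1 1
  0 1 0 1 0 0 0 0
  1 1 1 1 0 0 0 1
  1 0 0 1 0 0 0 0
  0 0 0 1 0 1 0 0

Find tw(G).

A width-2 tree decomposition is:
Bags: B1 = {2, 4, 6}  B2 = {1, 4, 6}  B3 = {4, 6, 8}  B4 = {1, 4, 7}  B5 = {2, 4, 5}  B6 = {2, 3, 6}
Tree: B1–B2, B1–B3, B2–B4, B1–B5, B1–B6
Each bag holds 3 vertices, so the decomposition has width 2, which upper-bounds the treewidth. Conversely, {2, 3, 6} is a clique of size 3, and the vertices of any clique must share a bag in every tree decomposition; so some bag has ≥ 3 vertices and tw(G) ≥ 2. Hence tw(G) = 2 exactly.

2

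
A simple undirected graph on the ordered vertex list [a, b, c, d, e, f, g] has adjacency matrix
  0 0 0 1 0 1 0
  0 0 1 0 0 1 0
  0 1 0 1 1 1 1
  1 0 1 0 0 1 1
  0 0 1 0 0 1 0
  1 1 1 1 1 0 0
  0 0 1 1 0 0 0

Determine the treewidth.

2

A width-2 tree decomposition is:
Bags: B1 = {c, d, g}  B2 = {c, d, f}  B3 = {b, c, f}  B4 = {a, d, f}  B5 = {c, e, f}
Tree: B1–B2, B2–B3, B2–B4, B2–B5
The largest bag has 3 vertices, giving width 2; this decomposition certifies tw(G) ≤ 2. On the other hand G contains the 3-clique {c, d, g}. A clique must lie in a single bag of any decomposition, so no decomposition can have width below 2. Hence tw(G) = 2 exactly.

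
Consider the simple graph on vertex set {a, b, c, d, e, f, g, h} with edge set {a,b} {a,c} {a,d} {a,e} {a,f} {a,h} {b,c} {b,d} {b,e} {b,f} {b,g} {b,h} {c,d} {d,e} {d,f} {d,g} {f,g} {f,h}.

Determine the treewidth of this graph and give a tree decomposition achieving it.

The largest bag has 4 vertices, giving width 3; this decomposition certifies tw(G) ≤ 3. For the lower bound, the 4 vertices {b, d, f, g} are pairwise adjacent, and any tree decomposition puts a clique entirely inside one bag — forcing width ≥ 3. Therefore the treewidth is 3.

Treewidth 3.
One optimal decomposition is:
Bags: B1 = {a, b, f, h}  B2 = {a, b, d, f}  B3 = {a, b, c, d}  B4 = {a, b, d, e}  B5 = {b, d, f, g}
Tree: B1–B2, B2–B3, B3–B4, B2–B5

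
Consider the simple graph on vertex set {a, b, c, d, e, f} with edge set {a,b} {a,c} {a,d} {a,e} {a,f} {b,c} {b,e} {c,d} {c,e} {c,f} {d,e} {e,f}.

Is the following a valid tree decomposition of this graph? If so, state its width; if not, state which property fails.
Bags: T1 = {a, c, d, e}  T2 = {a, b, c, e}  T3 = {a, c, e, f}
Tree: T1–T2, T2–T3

Yes; width 3.

Vertex coverage: the bags together contain {a, b, c, d, e, f}, the full vertex set. Edge coverage: each edge of G has both endpoints in at least one bag. Running intersection: for every vertex, the bags containing it form a connected subtree. All three properties hold, so this is a valid tree decomposition of width max|bag| − 1 = 3, and hence tw(G) ≤ 3.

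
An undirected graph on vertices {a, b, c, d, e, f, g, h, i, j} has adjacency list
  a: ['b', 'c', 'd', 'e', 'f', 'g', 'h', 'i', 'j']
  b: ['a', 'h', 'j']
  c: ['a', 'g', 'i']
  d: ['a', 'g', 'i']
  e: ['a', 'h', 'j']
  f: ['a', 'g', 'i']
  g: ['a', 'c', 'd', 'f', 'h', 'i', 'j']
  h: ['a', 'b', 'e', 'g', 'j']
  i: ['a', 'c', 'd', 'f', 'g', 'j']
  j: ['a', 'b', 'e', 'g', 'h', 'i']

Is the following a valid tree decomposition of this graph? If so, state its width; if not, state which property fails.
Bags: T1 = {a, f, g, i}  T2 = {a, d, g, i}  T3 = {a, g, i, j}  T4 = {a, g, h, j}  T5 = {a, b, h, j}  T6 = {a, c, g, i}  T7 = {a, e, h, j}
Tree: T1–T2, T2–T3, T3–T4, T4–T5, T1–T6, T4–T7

Yes; width 3.

Every vertex of G appears in some bag (union = {a, b, c, d, e, f, g, h, i, j}); every edge is covered by a bag; and for each vertex v the set of bags containing v is connected in the bag tree. The decomposition is therefore valid. The largest bag has 4 vertices, so the width is 3.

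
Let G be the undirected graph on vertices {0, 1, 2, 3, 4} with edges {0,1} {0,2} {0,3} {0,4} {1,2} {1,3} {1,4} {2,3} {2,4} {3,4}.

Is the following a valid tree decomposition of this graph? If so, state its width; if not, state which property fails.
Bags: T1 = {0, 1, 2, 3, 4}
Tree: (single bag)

Checking the three conditions: (i) the bags cover all of {0, 1, 2, 3, 4}; (ii) for each edge, some bag contains both endpoints; (iii) the bags containing any fixed vertex form a subtree. All hold, so the decomposition is valid with width 5 − 1 = 4.

Yes; width 4.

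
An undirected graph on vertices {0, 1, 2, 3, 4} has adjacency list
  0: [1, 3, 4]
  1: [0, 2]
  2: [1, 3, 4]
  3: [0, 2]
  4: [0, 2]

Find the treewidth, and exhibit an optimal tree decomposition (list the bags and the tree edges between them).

Each bag holds 3 vertices, so the decomposition has width 2, which upper-bounds the treewidth. For the lower bound, G contains the cycle 0–3–2–4–0, so G is not a forest; only forests have treewidth ≤ 1, hence tw(G) ≥ 2. Therefore the treewidth is 2.

Treewidth 2.
Bags: B1 = {0, 2, 3}  B2 = {0, 2, 4}  B3 = {0, 1, 2}
Tree: B1–B2, B2–B3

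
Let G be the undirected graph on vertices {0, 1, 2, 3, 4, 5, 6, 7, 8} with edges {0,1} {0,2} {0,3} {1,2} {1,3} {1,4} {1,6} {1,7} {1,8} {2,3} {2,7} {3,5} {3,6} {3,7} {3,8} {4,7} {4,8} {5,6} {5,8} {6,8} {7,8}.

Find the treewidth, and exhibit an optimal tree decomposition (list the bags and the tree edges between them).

Treewidth 3.
One optimal decomposition is:
Bags: B1 = {1, 2, 3, 7}  B2 = {1, 3, 7, 8}  B3 = {1, 3, 6, 8}  B4 = {1, 4, 7, 8}  B5 = {0, 1, 2, 3}  B6 = {3, 5, 6, 8}
Tree: B1–B2, B2–B3, B2–B4, B1–B5, B3–B6

Every bag has size at most 4, so the width is 4 − 1 = 3 and tw(G) ≤ 3. For the lower bound, the 4 vertices {1, 3, 6, 8} are pairwise adjacent, and any tree decomposition puts a clique entirely inside one bag — forcing width ≥ 3. Hence tw(G) = 3 exactly.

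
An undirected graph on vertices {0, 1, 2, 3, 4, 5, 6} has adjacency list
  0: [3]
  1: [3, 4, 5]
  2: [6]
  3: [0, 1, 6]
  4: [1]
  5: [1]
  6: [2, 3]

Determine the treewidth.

A width-1 tree decomposition is:
Bags: B1 = {1, 3}  B2 = {0, 3}  B3 = {1, 4}  B4 = {3, 6}  B5 = {1, 5}  B6 = {2, 6}
Tree: B1–B2, B1–B3, B1–B4, B3–B5, B4–B6
Every bag has size at most 2, so the width is 2 − 1 = 1 and tw(G) ≤ 1. G has an edge, so its treewidth is at least 1. Hence tw(G) = 1 exactly.

1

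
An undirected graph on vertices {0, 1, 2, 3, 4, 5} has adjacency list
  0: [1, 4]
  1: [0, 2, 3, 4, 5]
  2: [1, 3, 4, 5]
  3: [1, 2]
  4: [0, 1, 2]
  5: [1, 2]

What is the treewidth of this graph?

2

A width-2 tree decomposition is:
Bags: B1 = {1, 2, 4}  B2 = {1, 2, 3}  B3 = {1, 2, 5}  B4 = {0, 1, 4}
Tree: B1–B2, B1–B3, B1–B4
Each bag holds 3 vertices, so the decomposition has width 2, which upper-bounds the treewidth. For the lower bound, the 3 vertices {0, 1, 4} are pairwise adjacent, and any tree decomposition puts a clique entirely inside one bag — forcing width ≥ 2. Therefore the treewidth is 2.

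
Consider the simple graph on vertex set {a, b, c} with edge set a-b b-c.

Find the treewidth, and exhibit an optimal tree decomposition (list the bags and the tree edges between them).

Every bag has size at most 2, so the width is 2 − 1 = 1 and tw(G) ≤ 1. Since G has at least one edge (e.g. b–a), it is not an edgeless graph, so tw(G) ≥ 1. Hence tw(G) = 1 exactly.

Treewidth 1.
One such decomposition:
Bags: B1 = {a, b}  B2 = {b, c}
Tree: B1–B2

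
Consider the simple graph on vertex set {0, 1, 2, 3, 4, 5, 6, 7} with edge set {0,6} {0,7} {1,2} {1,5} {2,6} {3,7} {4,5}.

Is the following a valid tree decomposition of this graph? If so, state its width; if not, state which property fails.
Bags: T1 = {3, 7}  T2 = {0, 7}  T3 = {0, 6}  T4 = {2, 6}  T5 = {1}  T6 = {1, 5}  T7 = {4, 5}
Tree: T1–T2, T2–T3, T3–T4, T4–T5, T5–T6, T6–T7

A tree decomposition must satisfy three properties: every vertex lies in some bag; for every edge, both endpoints lie together in some bag; and for every vertex, the bags containing it form a connected subtree. Here edge (2,1) lies in no bag, so the decomposition is invalid.

No — edge (2,1) lies in no bag.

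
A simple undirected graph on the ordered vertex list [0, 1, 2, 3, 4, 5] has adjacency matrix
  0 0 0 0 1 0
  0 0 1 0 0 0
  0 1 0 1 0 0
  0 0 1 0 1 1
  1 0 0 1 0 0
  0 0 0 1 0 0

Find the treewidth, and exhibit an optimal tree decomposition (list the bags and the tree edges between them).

The largest bag has 2 vertices, giving width 1; this decomposition certifies tw(G) ≤ 1. Since G has at least one edge (e.g. 4–3), it is not an edgeless graph, so tw(G) ≥ 1. Therefore the treewidth is 1.

Treewidth 1.
One such decomposition:
Bags: B1 = {3, 4}  B2 = {2, 3}  B3 = {3, 5}  B4 = {0, 4}  B5 = {1, 2}
Tree: B1–B2, B1–B3, B1–B4, B2–B5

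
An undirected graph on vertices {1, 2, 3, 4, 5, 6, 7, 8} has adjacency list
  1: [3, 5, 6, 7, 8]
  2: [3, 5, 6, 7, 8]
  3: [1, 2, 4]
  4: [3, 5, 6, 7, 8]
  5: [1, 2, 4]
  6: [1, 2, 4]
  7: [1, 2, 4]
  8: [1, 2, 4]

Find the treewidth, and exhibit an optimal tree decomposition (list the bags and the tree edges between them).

Treewidth 3.
One optimal decomposition is:
Bags: B1 = {1, 2, 4, 5}  B2 = {1, 2, 4, 6}  B3 = {1, 2, 4, 7}  B4 = {1, 2, 3, 4}  B5 = {1, 2, 4, 8}
Tree: B1–B2, B2–B3, B3–B4, B4–B5

Every bag has size at most 4, so the width is 4 − 1 = 3 and tw(G) ≤ 3. For the lower bound: the 4 vertex sets {1,5}, {2,6}, {4}, {7} are disjoint, each induces a connected subgraph, and every pair is joined by at least one edge of G. Contracting each set to a single vertex therefore yields K_{4} as a minor, and since treewidth is minor-monotone, tw(G) ≥ tw(K_{4}) = 3. The upper and lower bounds meet at 3, so that is the treewidth.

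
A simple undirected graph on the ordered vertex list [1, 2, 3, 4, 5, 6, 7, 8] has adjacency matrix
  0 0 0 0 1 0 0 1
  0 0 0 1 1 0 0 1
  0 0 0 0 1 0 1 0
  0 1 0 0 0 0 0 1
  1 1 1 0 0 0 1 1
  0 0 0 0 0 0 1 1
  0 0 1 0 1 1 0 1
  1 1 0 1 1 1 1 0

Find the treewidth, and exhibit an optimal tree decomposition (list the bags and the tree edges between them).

Treewidth 2.
One such decomposition:
Bags: B1 = {5, 7, 8}  B2 = {2, 5, 8}  B3 = {3, 5, 7}  B4 = {1, 5, 8}  B5 = {2, 4, 8}  B6 = {6, 7, 8}
Tree: B1–B2, B1–B3, B1–B4, B2–B5, B1–B6

Each bag holds 3 vertices, so the decomposition has width 2, which upper-bounds the treewidth. For the lower bound, the 3 vertices {2, 4, 8} are pairwise adjacent, and any tree decomposition puts a clique entirely inside one bag — forcing width ≥ 2. Therefore the treewidth is 2.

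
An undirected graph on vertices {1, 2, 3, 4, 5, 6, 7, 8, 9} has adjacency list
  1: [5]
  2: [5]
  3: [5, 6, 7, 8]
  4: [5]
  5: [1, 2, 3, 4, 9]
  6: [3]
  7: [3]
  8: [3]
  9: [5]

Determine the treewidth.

1

A width-1 tree decomposition is:
Bags: B1 = {3, 5}  B2 = {2, 5}  B3 = {3, 6}  B4 = {1, 5}  B5 = {5, 9}  B6 = {3, 7}  B7 = {3, 8}  B8 = {4, 5}
Tree: B1–B2, B1–B3, B1–B4, B2–B5, B1–B6, B1–B7, B4–B8
Every bag has size at most 2, so the width is 2 − 1 = 1 and tw(G) ≤ 1. Any graph with an edge has treewidth ≥ 1, and G has the edge 3–5. Combining the bounds, tw(G) = 1.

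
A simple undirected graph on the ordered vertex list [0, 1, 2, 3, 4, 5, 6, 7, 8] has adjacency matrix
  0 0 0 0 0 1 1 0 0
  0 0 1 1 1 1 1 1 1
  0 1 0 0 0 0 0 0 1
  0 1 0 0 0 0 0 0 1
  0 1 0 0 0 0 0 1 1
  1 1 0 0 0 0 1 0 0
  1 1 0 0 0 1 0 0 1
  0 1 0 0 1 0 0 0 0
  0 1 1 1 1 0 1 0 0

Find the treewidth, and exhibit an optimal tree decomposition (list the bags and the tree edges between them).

Each bag holds 3 vertices, so the decomposition has width 2, which upper-bounds the treewidth. On the other hand G contains the 3-clique {0, 5, 6}. A clique must lie in a single bag of any decomposition, so no decomposition can have width below 2. Hence tw(G) = 2 exactly.

Treewidth 2.
One such decomposition:
Bags: B1 = {1, 5, 6}  B2 = {1, 6, 8}  B3 = {1, 4, 8}  B4 = {0, 5, 6}  B5 = {1, 3, 8}  B6 = {1, 2, 8}  B7 = {1, 4, 7}
Tree: B1–B2, B2–B3, B1–B4, B3–B5, B3–B6, B3–B7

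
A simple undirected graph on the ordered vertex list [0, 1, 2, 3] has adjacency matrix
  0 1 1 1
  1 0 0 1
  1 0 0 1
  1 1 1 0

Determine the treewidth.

A width-2 tree decomposition is:
Bags: B1 = {0, 1, 3}  B2 = {0, 2, 3}
Tree: B1–B2
Each bag holds 3 vertices, so the decomposition has width 2, which upper-bounds the treewidth. On the other hand G contains the 3-clique {0, 1, 3}. A clique must lie in a single bag of any decomposition, so no decomposition can have width below 2. Therefore the treewidth is 2.

2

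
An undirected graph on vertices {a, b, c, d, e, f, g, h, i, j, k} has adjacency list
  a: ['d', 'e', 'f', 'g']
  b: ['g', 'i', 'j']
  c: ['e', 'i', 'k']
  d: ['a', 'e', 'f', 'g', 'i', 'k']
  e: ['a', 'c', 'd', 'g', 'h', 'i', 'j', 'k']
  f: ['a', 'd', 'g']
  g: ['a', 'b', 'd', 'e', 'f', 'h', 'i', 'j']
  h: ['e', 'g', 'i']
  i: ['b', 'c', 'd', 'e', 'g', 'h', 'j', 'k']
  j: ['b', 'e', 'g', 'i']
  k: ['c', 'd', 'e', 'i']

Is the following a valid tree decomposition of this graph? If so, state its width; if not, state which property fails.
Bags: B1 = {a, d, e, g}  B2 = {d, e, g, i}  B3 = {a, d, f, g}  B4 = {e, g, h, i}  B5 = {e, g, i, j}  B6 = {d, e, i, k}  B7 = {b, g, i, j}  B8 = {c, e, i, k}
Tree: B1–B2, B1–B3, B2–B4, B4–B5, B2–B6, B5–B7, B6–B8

Yes; width 3.

Checking the three conditions: (i) the bags cover all of {a, b, c, d, e, f, g, h, i, j, k}; (ii) for each edge, some bag contains both endpoints; (iii) the bags containing any fixed vertex form a subtree. All hold, so the decomposition is valid with width 4 − 1 = 3.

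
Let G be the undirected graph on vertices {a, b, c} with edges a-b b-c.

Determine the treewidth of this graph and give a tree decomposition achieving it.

The largest bag has 2 vertices, giving width 1; this decomposition certifies tw(G) ≤ 1. Since G has at least one edge (e.g. c–b), it is not an edgeless graph, so tw(G) ≥ 1. Combining the bounds, tw(G) = 1.

Treewidth 1.
Bags: B1 = {b, c}  B2 = {a, b}
Tree: B1–B2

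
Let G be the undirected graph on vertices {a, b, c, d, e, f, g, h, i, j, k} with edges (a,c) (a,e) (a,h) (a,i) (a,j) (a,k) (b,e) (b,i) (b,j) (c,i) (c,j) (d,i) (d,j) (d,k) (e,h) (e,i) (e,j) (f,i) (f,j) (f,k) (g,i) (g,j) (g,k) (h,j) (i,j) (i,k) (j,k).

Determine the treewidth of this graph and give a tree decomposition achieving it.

Each bag holds 4 vertices, so the decomposition has width 3, which upper-bounds the treewidth. Conversely, {a, e, h, j} is a clique of size 4, and the vertices of any clique must share a bag in every tree decomposition; so some bag has ≥ 4 vertices and tw(G) ≥ 3. Hence tw(G) = 3 exactly.

Treewidth 3.
One optimal decomposition is:
Bags: B1 = {a, e, i, j}  B2 = {a, e, h, j}  B3 = {a, i, j, k}  B4 = {b, e, i, j}  B5 = {a, c, i, j}  B6 = {f, i, j, k}  B7 = {d, i, j, k}  B8 = {g, i, j, k}
Tree: B1–B2, B1–B3, B1–B4, B1–B5, B3–B6, B3–B7, B3–B8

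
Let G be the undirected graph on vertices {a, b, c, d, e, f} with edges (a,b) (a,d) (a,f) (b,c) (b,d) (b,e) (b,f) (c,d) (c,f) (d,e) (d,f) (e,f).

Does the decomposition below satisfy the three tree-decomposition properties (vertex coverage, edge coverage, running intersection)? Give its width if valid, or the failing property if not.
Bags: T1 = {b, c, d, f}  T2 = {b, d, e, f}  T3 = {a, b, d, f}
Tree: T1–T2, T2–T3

Vertex coverage: the bags together contain {a, b, c, d, e, f}, the full vertex set. Edge coverage: each edge of G has both endpoints in at least one bag. Running intersection: for every vertex, the bags containing it form a connected subtree. All three properties hold, so this is a valid tree decomposition of width max|bag| − 1 = 3, and hence tw(G) ≤ 3.

Yes; width 3.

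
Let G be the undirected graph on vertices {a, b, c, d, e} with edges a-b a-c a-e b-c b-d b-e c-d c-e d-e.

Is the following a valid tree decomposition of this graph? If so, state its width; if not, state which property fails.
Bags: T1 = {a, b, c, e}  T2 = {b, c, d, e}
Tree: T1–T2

Yes; width 3.

Every vertex of G appears in some bag (union = {a, b, c, d, e}); every edge is covered by a bag; and for each vertex v the set of bags containing v is connected in the bag tree. The decomposition is therefore valid. The largest bag has 4 vertices, so the width is 3.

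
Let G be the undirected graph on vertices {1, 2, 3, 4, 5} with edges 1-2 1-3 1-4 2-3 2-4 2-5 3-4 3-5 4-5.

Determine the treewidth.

3

A width-3 tree decomposition is:
Bags: B1 = {2, 3, 4, 5}  B2 = {1, 2, 3, 4}
Tree: B1–B2
Every bag has size at most 4, so the width is 4 − 1 = 3 and tw(G) ≤ 3. Conversely, {1, 2, 3, 4} is a clique of size 4, and the vertices of any clique must share a bag in every tree decomposition; so some bag has ≥ 4 vertices and tw(G) ≥ 3. The upper and lower bounds meet at 3, so that is the treewidth.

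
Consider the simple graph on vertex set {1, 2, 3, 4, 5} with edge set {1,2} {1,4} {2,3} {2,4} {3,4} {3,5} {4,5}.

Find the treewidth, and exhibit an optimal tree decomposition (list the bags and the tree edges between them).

Treewidth 2.
One optimal decomposition is:
Bags: B1 = {3, 4, 5}  B2 = {2, 3, 4}  B3 = {1, 2, 4}
Tree: B1–B2, B2–B3

Every bag has size at most 3, so the width is 3 − 1 = 2 and tw(G) ≤ 2. On the other hand G contains the 3-clique {1, 2, 4}. A clique must lie in a single bag of any decomposition, so no decomposition can have width below 2. Therefore the treewidth is 2.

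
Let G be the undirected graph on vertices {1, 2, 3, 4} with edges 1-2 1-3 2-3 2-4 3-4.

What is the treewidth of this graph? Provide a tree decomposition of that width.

Treewidth 2.
One such decomposition:
Bags: B1 = {1, 2, 3}  B2 = {2, 3, 4}
Tree: B1–B2

Every bag has size at most 3, so the width is 3 − 1 = 2 and tw(G) ≤ 2. For the lower bound, the 3 vertices {1, 2, 3} are pairwise adjacent, and any tree decomposition puts a clique entirely inside one bag — forcing width ≥ 2. Hence tw(G) = 2 exactly.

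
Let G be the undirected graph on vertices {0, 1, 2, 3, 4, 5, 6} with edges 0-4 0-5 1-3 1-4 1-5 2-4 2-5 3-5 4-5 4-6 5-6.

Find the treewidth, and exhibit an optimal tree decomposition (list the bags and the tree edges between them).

Each bag holds 3 vertices, so the decomposition has width 2, which upper-bounds the treewidth. On the other hand G contains the 3-clique {1, 3, 5}. A clique must lie in a single bag of any decomposition, so no decomposition can have width below 2. Hence tw(G) = 2 exactly.

Treewidth 2.
One optimal decomposition is:
Bags: B1 = {1, 4, 5}  B2 = {2, 4, 5}  B3 = {0, 4, 5}  B4 = {4, 5, 6}  B5 = {1, 3, 5}
Tree: B1–B2, B2–B3, B1–B4, B1–B5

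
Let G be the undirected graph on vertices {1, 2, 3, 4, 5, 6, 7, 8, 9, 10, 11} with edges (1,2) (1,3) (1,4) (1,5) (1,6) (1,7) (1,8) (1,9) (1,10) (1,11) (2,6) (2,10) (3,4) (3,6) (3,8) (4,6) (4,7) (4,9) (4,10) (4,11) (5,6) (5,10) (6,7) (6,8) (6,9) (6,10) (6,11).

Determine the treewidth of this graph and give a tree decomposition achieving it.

Every bag has size at most 4, so the width is 4 − 1 = 3 and tw(G) ≤ 3. Conversely, {1, 3, 6, 8} is a clique of size 4, and the vertices of any clique must share a bag in every tree decomposition; so some bag has ≥ 4 vertices and tw(G) ≥ 3. Therefore the treewidth is 3.

Treewidth 3.
One optimal decomposition is:
Bags: B1 = {1, 3, 4, 6}  B2 = {1, 4, 6, 7}  B3 = {1, 4, 6, 10}  B4 = {1, 2, 6, 10}  B5 = {1, 3, 6, 8}  B6 = {1, 4, 6, 11}  B7 = {1, 4, 6, 9}  B8 = {1, 5, 6, 10}
Tree: B1–B2, B1–B3, B3–B4, B1–B5, B2–B6, B6–B7, B3–B8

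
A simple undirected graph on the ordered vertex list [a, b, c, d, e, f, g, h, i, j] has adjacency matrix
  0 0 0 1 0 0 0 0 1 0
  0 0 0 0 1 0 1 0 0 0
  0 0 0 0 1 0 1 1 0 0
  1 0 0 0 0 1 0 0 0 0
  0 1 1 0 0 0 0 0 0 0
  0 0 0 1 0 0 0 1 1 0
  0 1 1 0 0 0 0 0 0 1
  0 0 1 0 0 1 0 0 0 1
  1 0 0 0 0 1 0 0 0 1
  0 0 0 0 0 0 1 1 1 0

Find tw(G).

A width-2 tree decomposition is:
Bags: B1 = {a, d, f}  B2 = {a, f, i}  B3 = {f, h, i}  B4 = {h, i, j}  B5 = {c, h, j}  B6 = {c, g, j}  B7 = {c, e, g}  B8 = {b, e, g}
Tree: B1–B2, B2–B3, B3–B4, B4–B5, B5–B6, B6–B7, B7–B8
The largest bag has 3 vertices, giving width 2; this decomposition certifies tw(G) ≤ 2. The edges d–a–i–f–d form a cycle, so G is not a tree and its treewidth is at least 2. Hence tw(G) = 2 exactly.

2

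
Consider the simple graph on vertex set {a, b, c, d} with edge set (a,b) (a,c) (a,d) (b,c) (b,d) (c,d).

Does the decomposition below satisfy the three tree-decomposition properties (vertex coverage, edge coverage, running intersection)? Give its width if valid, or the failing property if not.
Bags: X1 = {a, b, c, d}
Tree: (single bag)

Yes; width 3.

Checking the three conditions: (i) the bags cover all of {a, b, c, d}; (ii) for each edge, some bag contains both endpoints; (iii) the bags containing any fixed vertex form a subtree. All hold, so the decomposition is valid with width 4 − 1 = 3.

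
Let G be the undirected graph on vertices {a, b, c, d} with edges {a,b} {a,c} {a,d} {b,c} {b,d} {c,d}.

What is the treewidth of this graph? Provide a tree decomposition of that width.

With just one bag of size 4, the width is 4 − 1 = 3, so tw(G) ≤ 3. On the other hand G contains the 4-clique {a, b, c, d}. A clique must lie in a single bag of any decomposition, so no decomposition can have width below 3. The upper and lower bounds meet at 3, so that is the treewidth.

Treewidth 3.
Bags: B1 = {a, b, c, d}
Tree: (single bag)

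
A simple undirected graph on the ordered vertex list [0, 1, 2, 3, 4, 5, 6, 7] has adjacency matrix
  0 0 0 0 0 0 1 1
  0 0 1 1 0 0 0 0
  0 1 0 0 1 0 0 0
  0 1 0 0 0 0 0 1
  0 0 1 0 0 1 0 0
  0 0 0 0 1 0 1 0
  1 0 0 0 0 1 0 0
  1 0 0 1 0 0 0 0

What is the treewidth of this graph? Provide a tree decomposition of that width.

Treewidth 2.
One optimal decomposition is:
Bags: B1 = {2, 4, 5}  B2 = {2, 5, 6}  B3 = {0, 2, 6}  B4 = {0, 2, 7}  B5 = {2, 3, 7}  B6 = {1, 2, 3}
Tree: B1–B2, B2–B3, B3–B4, B4–B5, B5–B6

Every bag has size at most 3, so the width is 3 − 1 = 2 and tw(G) ≤ 2. For the lower bound, G contains the cycle 2–4–5–6–0–7–3–1–2, so G is not a forest; only forests have treewidth ≤ 1, hence tw(G) ≥ 2. The upper and lower bounds meet at 2, so that is the treewidth.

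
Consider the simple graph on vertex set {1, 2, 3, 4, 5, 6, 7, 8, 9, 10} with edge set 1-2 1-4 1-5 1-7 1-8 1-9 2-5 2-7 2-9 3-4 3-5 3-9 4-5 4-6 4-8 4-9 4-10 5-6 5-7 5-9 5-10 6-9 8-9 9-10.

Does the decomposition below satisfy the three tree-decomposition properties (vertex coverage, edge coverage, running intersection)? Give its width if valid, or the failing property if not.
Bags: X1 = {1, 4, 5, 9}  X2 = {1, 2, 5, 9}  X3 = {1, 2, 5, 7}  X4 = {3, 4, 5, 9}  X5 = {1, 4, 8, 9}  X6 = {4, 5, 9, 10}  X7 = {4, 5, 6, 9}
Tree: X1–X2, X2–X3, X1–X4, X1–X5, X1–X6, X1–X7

Yes; width 3.

Checking the three conditions: (i) the bags cover all of {1, 2, 3, 4, 5, 6, 7, 8, 9, 10}; (ii) for each edge, some bag contains both endpoints; (iii) the bags containing any fixed vertex form a subtree. All hold, so the decomposition is valid with width 4 − 1 = 3.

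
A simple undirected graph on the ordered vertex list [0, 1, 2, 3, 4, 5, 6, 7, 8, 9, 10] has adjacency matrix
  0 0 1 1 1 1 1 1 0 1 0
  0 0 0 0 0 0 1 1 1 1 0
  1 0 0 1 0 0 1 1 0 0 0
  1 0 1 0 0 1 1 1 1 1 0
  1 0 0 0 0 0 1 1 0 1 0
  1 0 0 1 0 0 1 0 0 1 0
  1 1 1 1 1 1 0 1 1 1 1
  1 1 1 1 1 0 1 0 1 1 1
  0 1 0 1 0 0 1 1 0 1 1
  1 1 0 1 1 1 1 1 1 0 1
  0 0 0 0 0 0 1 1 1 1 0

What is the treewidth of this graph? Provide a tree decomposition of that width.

Every bag has size at most 5, so the width is 5 − 1 = 4 and tw(G) ≤ 4. For the lower bound, the 5 vertices {0, 3, 5, 6, 9} are pairwise adjacent, and any tree decomposition puts a clique entirely inside one bag — forcing width ≥ 4. Hence tw(G) = 4 exactly.

Treewidth 4.
One such decomposition:
Bags: B1 = {3, 6, 7, 8, 9}  B2 = {6, 7, 8, 9, 10}  B3 = {0, 3, 6, 7, 9}  B4 = {1, 6, 7, 8, 9}  B5 = {0, 3, 5, 6, 9}  B6 = {0, 4, 6, 7, 9}  B7 = {0, 2, 3, 6, 7}
Tree: B1–B2, B1–B3, B1–B4, B3–B5, B3–B6, B3–B7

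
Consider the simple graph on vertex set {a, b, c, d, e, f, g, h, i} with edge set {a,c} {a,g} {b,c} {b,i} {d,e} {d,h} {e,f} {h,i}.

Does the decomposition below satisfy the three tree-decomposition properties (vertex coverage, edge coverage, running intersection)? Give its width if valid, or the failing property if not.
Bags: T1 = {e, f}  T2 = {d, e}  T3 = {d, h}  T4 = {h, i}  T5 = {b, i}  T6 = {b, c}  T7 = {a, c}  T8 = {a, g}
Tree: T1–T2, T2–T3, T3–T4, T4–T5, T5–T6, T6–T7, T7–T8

Vertex coverage: the bags together contain {a, b, c, d, e, f, g, h, i}, the full vertex set. Edge coverage: each edge of G has both endpoints in at least one bag. Running intersection: for every vertex, the bags containing it form a connected subtree. All three properties hold, so this is a valid tree decomposition of width max|bag| − 1 = 1, and hence tw(G) ≤ 1.

Yes; width 1.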